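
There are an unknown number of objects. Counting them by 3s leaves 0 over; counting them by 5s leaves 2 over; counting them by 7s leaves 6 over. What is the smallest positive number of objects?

27

From N ≡ 0 (mod 3) write N = 0 + 3t. Substituting into N ≡ 2 (mod 5) gives 3t ≡ 2 (mod 5), and since 3⁻¹ ≡ 2 (mod 5), t ≡ 4. Hence N ≡ 0 + 3·4 = 12 (mod 15).
From N ≡ 12 (mod 15) write N = 12 + 15t. Substituting into N ≡ 6 (mod 7) gives 15t ≡ 1 (mod 7), and since 1⁻¹ ≡ 1 (mod 7), t ≡ 1. Hence N ≡ 12 + 15·1 = 27 (mod 105).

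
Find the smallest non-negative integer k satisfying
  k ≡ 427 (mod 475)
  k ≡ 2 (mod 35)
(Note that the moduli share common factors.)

gcd(475, 35) = 5 and 5 | (2 − 427), so the pair is consistent; merging gives k ≡ 2802 (mod 3325), where 3325 = lcm(475, 35).
The solution is unique modulo lcm(475, 35) = 3325.

2802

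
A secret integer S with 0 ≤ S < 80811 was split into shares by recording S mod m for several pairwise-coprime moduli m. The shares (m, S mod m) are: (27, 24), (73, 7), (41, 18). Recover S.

28185

Combine the congruences pairwise.
From S ≡ 24 (mod 27) write S = 24 + 27t. Substituting into S ≡ 7 (mod 73) gives 27t ≡ 56 (mod 73), and since 27⁻¹ ≡ 46 (mod 73), t ≡ 21. Hence S ≡ 24 + 27·21 = 591 (mod 1971).
From S ≡ 591 (mod 1971) write S = 591 + 1971t. Substituting into S ≡ 18 (mod 41) gives 1971t ≡ 1 (mod 41), and since 3⁻¹ ≡ 14 (mod 41), t ≡ 14. Hence S ≡ 591 + 1971·14 = 28185 (mod 80811).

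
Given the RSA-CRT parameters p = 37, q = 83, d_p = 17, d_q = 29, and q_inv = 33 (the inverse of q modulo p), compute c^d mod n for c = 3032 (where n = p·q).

m₁ = c^(d_p) mod p: c ≡ 35 (mod 37), and 35^17 mod 37 = 19.
m₂ = c^(d_q) mod q: c ≡ 44 (mod 83), and 44^29 mod 83 = 49.
h = q_inv·(m₁ − m₂) mod p = 33·(19 − 49) mod 37 = 9.
m = m₂ + h·q = 49 + 9·83 = 796.

796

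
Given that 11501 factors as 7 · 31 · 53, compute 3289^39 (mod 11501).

6012

Mod 7: 3289 ≡ 6; by Fermat, exponent reduces to 39 mod 6 = 3; 6^3 ≡ 6 (mod 7).
Mod 31: 3289 ≡ 3; by Fermat, exponent reduces to 39 mod 30 = 9; 3^9 ≡ 29 (mod 31).
Mod 53: 3289 ≡ 3; 3^39 ≡ 23 (mod 53).
Combine by CRT: x ≡ 6 (mod 7), x ≡ 29 (mod 31), x ≡ 23 (mod 53) ⇒ x ≡ 6012 (mod 11501).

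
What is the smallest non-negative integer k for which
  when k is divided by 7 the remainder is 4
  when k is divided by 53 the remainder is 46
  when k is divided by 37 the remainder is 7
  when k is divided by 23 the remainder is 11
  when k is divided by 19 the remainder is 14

5545012

The moduli are pairwise coprime; N = 7·53·37·23·19 = 5998699.
N/7 = 856957; 856957 ≡ 3 (mod 7); 3·5 ≡ 1, so inverse 5.
N/53 = 113183; 113183 ≡ 28 (mod 53); 28·36 ≡ 1, so inverse 36.
N/37 = 162127; 162127 ≡ 30 (mod 37); 30·21 ≡ 1, so inverse 21.
N/23 = 260813; 260813 ≡ 16 (mod 23); 16·13 ≡ 1, so inverse 13.
N/19 = 315721; 315721 ≡ 17 (mod 19); 17·9 ≡ 1, so inverse 9.
k ≡ 4·856957·5 + 46·113183·36 + 7·162127·21 + 11·260813·13 + 14·315721·9 = 305479962.
305479962 mod 5998699 = 5545012.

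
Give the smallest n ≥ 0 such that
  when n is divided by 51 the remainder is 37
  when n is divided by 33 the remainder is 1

496

gcd(51, 33) = 3 and 3 | (1 − 37), so the pair is consistent; merging gives n ≡ 496 (mod 561), where 561 = lcm(51, 33).
The solution is unique modulo lcm(51, 33) = 561.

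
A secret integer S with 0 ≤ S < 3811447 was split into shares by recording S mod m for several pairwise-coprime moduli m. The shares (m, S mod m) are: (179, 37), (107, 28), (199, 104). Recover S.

The moduli are pairwise coprime; N = 179·107·199 = 3811447.
N/179 = 21293; 21293 ≡ 171 (mod 179); 171·67 ≡ 1, so inverse 67.
N/107 = 35621; 35621 ≡ 97 (mod 107); 97·32 ≡ 1, so inverse 32.
N/199 = 19153; 19153 ≡ 49 (mod 199); 49·65 ≡ 1, so inverse 65.
S ≡ 37·21293·67 + 28·35621·32 + 104·19153·65 = 214176043.
214176043 mod 3811447 = 735011.

735011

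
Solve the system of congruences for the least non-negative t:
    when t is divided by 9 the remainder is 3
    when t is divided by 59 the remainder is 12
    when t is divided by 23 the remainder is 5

4260

The moduli are pairwise coprime; N = 9·59·23 = 12213.
N/9 = 1357; 1357 ≡ 7 (mod 9); 7·4 ≡ 1, so inverse 4.
N/59 = 207; 207 ≡ 30 (mod 59); 30·2 ≡ 1, so inverse 2.
N/23 = 531; 531 ≡ 2 (mod 23); 2·12 ≡ 1, so inverse 12.
t ≡ 3·1357·4 + 12·207·2 + 5·531·12 = 53112.
53112 mod 12213 = 4260.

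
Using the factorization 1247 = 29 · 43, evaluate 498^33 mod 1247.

950

Mod 29: 498 ≡ 5; by Fermat, exponent reduces to 33 mod 28 = 5; 5^5 ≡ 22 (mod 29).
Mod 43: 498 ≡ 25; 25^33 ≡ 4 (mod 43).
Combine by CRT: x ≡ 22 (mod 29), x ≡ 4 (mod 43) ⇒ x ≡ 950 (mod 1247).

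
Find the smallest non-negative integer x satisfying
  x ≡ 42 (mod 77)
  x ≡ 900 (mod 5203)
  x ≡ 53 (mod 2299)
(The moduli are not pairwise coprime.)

646072

gcd(77, 5203) = 11 and 11 | (900 − 42), so the pair is consistent; merging gives x ≡ 26915 (mod 36421), where 36421 = lcm(77, 5203).
gcd(36421, 2299) = 121 and 121 | (53 − 26915), so the pair is consistent; merging gives x ≡ 646072 (mod 691999), where 691999 = lcm(36421, 2299).
The solution is unique modulo lcm(77, 5203, 2299) = 691999.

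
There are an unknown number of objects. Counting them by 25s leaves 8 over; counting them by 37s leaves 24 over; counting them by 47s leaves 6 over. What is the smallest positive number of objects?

The moduli are pairwise coprime; M = 25·37·47 = 43475.
M/25 = 1739; 1739 ≡ 14 (mod 25); 14·9 ≡ 1, so inverse 9.
M/37 = 1175; 1175 ≡ 28 (mod 37); 28·4 ≡ 1, so inverse 4.
M/47 = 925; 925 ≡ 32 (mod 47); 32·25 ≡ 1, so inverse 25.
N ≡ 8·1739·9 + 24·1175·4 + 6·925·25 = 376758.
376758 mod 43475 = 28958.

28958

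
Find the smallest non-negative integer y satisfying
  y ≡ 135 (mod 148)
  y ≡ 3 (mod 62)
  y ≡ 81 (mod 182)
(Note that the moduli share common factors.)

299835

Combine the congruences pairwise.
gcd(148, 62) = 2 and 2 | (3 − 135), so the pair is consistent; merging gives y ≡ 1615 (mod 4588), where 4588 = lcm(148, 62).
gcd(4588, 182) = 2 and 2 | (81 − 1615), so the pair is consistent; merging gives y ≡ 299835 (mod 417508), where 417508 = lcm(4588, 182).
The solution is unique modulo lcm(148, 62, 182) = 417508.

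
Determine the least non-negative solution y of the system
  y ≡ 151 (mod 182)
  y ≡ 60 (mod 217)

2881

gcd(182, 217) = 7 and 7 | (60 − 151), so the pair is consistent; merging gives y ≡ 2881 (mod 5642), where 5642 = lcm(182, 217).
The solution is unique modulo lcm(182, 217) = 5642.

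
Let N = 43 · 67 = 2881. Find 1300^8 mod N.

1952

Mod 43: 1300 ≡ 10; 10^8 ≡ 17 (mod 43).
Mod 67: 1300 ≡ 27; 27^8 ≡ 9 (mod 67).
Combine by CRT: x ≡ 17 (mod 43), x ≡ 9 (mod 67) ⇒ x ≡ 1952 (mod 2881).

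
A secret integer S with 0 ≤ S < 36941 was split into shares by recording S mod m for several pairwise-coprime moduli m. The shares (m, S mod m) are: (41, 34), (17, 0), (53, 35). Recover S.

13974

The moduli are pairwise coprime; N = 41·17·53 = 36941.
N/41 = 901; 901 ≡ 40 (mod 41); 40·40 ≡ 1, so inverse 40.
N/17 = 2173; 2173 ≡ 14 (mod 17); 14·11 ≡ 1, so inverse 11.
N/53 = 697; 697 ≡ 8 (mod 53); 8·20 ≡ 1, so inverse 20.
S ≡ 34·901·40 + 0·2173·11 + 35·697·20 = 1713260.
1713260 mod 36941 = 13974.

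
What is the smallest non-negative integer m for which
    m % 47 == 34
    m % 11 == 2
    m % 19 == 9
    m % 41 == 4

From m ≡ 34 (mod 47) write m = 34 + 47t. Substituting into m ≡ 2 (mod 11) gives 47t ≡ 1 (mod 11), and since 3⁻¹ ≡ 4 (mod 11), t ≡ 4. Hence m ≡ 34 + 47·4 = 222 (mod 517).
From m ≡ 222 (mod 517) write m = 222 + 517t. Substituting into m ≡ 9 (mod 19) gives 517t ≡ 15 (mod 19), and since 4⁻¹ ≡ 5 (mod 19), t ≡ 18. Hence m ≡ 222 + 517·18 = 9528 (mod 9823).
From m ≡ 9528 (mod 9823) write m = 9528 + 9823t. Substituting into m ≡ 4 (mod 41) gives 9823t ≡ 29 (mod 41), and since 24⁻¹ ≡ 12 (mod 41), t ≡ 20. Hence m ≡ 9528 + 9823·20 = 205988 (mod 402743).

205988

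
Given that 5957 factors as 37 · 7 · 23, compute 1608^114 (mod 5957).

Mod 37: 1608 ≡ 17; by Fermat, exponent reduces to 114 mod 36 = 6; 17^6 ≡ 27 (mod 37).
Mod 7: 1608 ≡ 5; since 6 | 114, by Fermat 5^114 ≡ 1 (mod 7).
Mod 23: 1608 ≡ 21; by Fermat, exponent reduces to 114 mod 22 = 4; 21^4 ≡ 16 (mod 23).
Combine by CRT: x ≡ 27 (mod 37), x ≡ 1 (mod 7), x ≡ 16 (mod 23) ⇒ x ≡ 3949 (mod 5957).

3949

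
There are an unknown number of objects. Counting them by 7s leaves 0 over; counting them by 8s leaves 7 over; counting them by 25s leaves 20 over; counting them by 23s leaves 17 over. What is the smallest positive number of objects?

18095

The moduli are pairwise coprime; M = 7·8·25·23 = 32200.
M/7 = 4600; 4600 ≡ 1 (mod 7), inverse 1.
M/8 = 4025; 4025 ≡ 1 (mod 8), inverse 1.
M/25 = 1288; 1288 ≡ 13 (mod 25); 13·2 ≡ 1, so inverse 2.
M/23 = 1400; 1400 ≡ 20 (mod 23); 20·15 ≡ 1, so inverse 15.
N ≡ 0·4600·1 + 7·4025·1 + 20·1288·2 + 17·1400·15 = 436695.
436695 mod 32200 = 18095.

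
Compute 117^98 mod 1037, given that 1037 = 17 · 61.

225

Mod 17: 117 ≡ 15; by Fermat, exponent reduces to 98 mod 16 = 2; 15^2 ≡ 4 (mod 17).
Mod 61: 117 ≡ 56; by Fermat, exponent reduces to 98 mod 60 = 38; 56^38 ≡ 42 (mod 61).
Combine by CRT: x ≡ 4 (mod 17), x ≡ 42 (mod 61) ⇒ x ≡ 225 (mod 1037).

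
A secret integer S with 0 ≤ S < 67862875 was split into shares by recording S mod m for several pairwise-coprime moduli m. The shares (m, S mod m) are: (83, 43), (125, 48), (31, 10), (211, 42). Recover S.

From S ≡ 43 (mod 83) write S = 43 + 83t. Substituting into S ≡ 48 (mod 125) gives 83t ≡ 5 (mod 125), and since 83⁻¹ ≡ 122 (mod 125), t ≡ 110. Hence S ≡ 43 + 83·110 = 9173 (mod 10375).
From S ≡ 9173 (mod 10375) write S = 9173 + 10375t. Substituting into S ≡ 10 (mod 31) gives 10375t ≡ 13 (mod 31), and since 21⁻¹ ≡ 3 (mod 31), t ≡ 8. Hence S ≡ 9173 + 10375·8 = 92173 (mod 321625).
From S ≡ 92173 (mod 321625) write S = 92173 + 321625t. Substituting into S ≡ 42 (mod 211) gives 321625t ≡ 76 (mod 211), and since 61⁻¹ ≡ 128 (mod 211), t ≡ 22. Hence S ≡ 92173 + 321625·22 = 7167923 (mod 67862875).

7167923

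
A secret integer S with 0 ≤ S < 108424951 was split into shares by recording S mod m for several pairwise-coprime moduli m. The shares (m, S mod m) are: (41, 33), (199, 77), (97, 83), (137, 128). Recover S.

The moduli are pairwise coprime; N = 41·199·97·137 = 108424951.
N/41 = 2644511; 2644511 ≡ 11 (mod 41); 11·15 ≡ 1, so inverse 15.
N/199 = 544849; 544849 ≡ 186 (mod 199); 186·153 ≡ 1, so inverse 153.
N/97 = 1117783; 1117783 ≡ 52 (mod 97); 52·28 ≡ 1, so inverse 28.
N/137 = 791423; 791423 ≡ 111 (mod 137); 111·79 ≡ 1, so inverse 79.
S ≡ 33·2644511·15 + 77·544849·153 + 83·1117783·28 + 128·791423·79 = 18328496082.
18328496082 mod 108424951 = 4679363.

4679363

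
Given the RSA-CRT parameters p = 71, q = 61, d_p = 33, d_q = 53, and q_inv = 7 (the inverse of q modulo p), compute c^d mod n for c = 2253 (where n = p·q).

2828

m₁ = c^(d_p) mod p: c ≡ 52 (mod 71), and 52^33 mod 71 = 59.
m₂ = c^(d_q) mod q: c ≡ 57 (mod 61), and 57^53 mod 61 = 22.
h = q_inv·(m₁ − m₂) mod p = 7·(59 − 22) mod 71 = 46.
m = m₂ + h·q = 22 + 46·61 = 2828.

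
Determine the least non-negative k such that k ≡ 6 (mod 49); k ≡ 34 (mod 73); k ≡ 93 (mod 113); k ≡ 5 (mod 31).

8488766

The moduli are pairwise coprime; N = 49·73·113·31 = 12530231.
N/49 = 255719; 255719 ≡ 37 (mod 49); 37·4 ≡ 1, so inverse 4.
N/73 = 171647; 171647 ≡ 24 (mod 73); 24·70 ≡ 1, so inverse 70.
N/113 = 110887; 110887 ≡ 34 (mod 113); 34·10 ≡ 1, so inverse 10.
N/31 = 404201; 404201 ≡ 23 (mod 31); 23·27 ≡ 1, so inverse 27.
k ≡ 6·255719·4 + 34·171647·70 + 93·110887·10 + 5·404201·27 = 572349161.
572349161 mod 12530231 = 8488766.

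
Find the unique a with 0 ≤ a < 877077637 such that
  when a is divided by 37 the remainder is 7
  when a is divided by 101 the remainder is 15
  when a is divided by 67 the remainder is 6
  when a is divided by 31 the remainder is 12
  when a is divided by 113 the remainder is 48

The moduli are pairwise coprime; N = 37·101·67·31·113 = 877077637.
N/37 = 23704801; 23704801 ≡ 11 (mod 37); 11·27 ≡ 1, so inverse 27.
N/101 = 8683937; 8683937 ≡ 58 (mod 101); 58·54 ≡ 1, so inverse 54.
N/67 = 13090711; 13090711 ≡ 50 (mod 67); 50·63 ≡ 1, so inverse 63.
N/31 = 28292827; 28292827 ≡ 26 (mod 31); 26·6 ≡ 1, so inverse 6.
N/113 = 7761749; 7761749 ≡ 5 (mod 113); 5·68 ≡ 1, so inverse 68.
a ≡ 7·23704801·27 + 15·8683937·54 + 6·13090711·63 + 12·28292827·6 + 48·7761749·68 = 43833917397.
43833917397 mod 877077637 = 857113184.

857113184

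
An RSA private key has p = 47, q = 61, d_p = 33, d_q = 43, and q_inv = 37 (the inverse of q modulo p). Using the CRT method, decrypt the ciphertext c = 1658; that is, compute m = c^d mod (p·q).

233

m₁ = c^(d_p) mod p: c ≡ 13 (mod 47), and 13^33 mod 47 = 45.
m₂ = c^(d_q) mod q: c ≡ 11 (mod 61), and 11^43 mod 61 = 50.
h = q_inv·(m₁ − m₂) mod p = 37·(45 − 50) mod 47 = 3.
m = m₂ + h·q = 50 + 3·61 = 233.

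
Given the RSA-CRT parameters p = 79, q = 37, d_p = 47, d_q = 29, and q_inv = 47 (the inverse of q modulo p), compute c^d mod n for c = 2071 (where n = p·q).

2441

m₁ = c^(d_p) mod p: c ≡ 17 (mod 79), and 17^47 mod 79 = 71.
m₂ = c^(d_q) mod q: c ≡ 36 (mod 37), and 36^29 mod 37 = 36.
h = q_inv·(m₁ − m₂) mod p = 47·(71 − 36) mod 79 = 65.
m = m₂ + h·q = 36 + 65·37 = 2441.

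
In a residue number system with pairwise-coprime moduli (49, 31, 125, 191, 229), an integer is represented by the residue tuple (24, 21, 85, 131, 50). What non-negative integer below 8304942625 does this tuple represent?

From x ≡ 24 (mod 49) write x = 24 + 49t. Substituting into x ≡ 21 (mod 31) gives 49t ≡ 28 (mod 31), and since 18⁻¹ ≡ 19 (mod 31), t ≡ 5. Hence x ≡ 24 + 49·5 = 269 (mod 1519).
From x ≡ 269 (mod 1519) write x = 269 + 1519t. Substituting into x ≡ 85 (mod 125) gives 1519t ≡ 66 (mod 125), and since 19⁻¹ ≡ 79 (mod 125), t ≡ 89. Hence x ≡ 269 + 1519·89 = 135460 (mod 189875).
From x ≡ 135460 (mod 189875) write x = 135460 + 189875t. Substituting into x ≡ 131 (mod 191) gives 189875t ≡ 90 (mod 191), and since 21⁻¹ ≡ 91 (mod 191), t ≡ 168. Hence x ≡ 135460 + 189875·168 = 32034460 (mod 36266125).
From x ≡ 32034460 (mod 36266125) write x = 32034460 + 36266125t. Substituting into x ≡ 50 (mod 229) gives 36266125t ≡ 171 (mod 229), and since 82⁻¹ ≡ 81 (mod 229), t ≡ 111. Hence x ≡ 32034460 + 36266125·111 = 4057574335 (mod 8304942625).

4057574335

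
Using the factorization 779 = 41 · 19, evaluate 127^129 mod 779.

31

Mod 41: 127 ≡ 4; by Fermat, exponent reduces to 129 mod 40 = 9; 4^9 ≡ 31 (mod 41).
Mod 19: 127 ≡ 13; by Fermat, exponent reduces to 129 mod 18 = 3; 13^3 ≡ 12 (mod 19).
Combine by CRT: x ≡ 31 (mod 41), x ≡ 12 (mod 19) ⇒ x ≡ 31 (mod 779).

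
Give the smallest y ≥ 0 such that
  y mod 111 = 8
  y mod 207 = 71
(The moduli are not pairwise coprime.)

4004

gcd(111, 207) = 3 and 3 | (71 − 8), so the pair is consistent; merging gives y ≡ 4004 (mod 7659), where 7659 = lcm(111, 207).
The solution is unique modulo lcm(111, 207) = 7659.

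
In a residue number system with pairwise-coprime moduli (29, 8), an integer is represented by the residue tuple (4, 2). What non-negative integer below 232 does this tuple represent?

From x ≡ 4 (mod 29) write x = 4 + 29t. Substituting into x ≡ 2 (mod 8) gives 29t ≡ 6 (mod 8), and since 5⁻¹ ≡ 5 (mod 8), t ≡ 6. Hence x ≡ 4 + 29·6 = 178 (mod 232).

178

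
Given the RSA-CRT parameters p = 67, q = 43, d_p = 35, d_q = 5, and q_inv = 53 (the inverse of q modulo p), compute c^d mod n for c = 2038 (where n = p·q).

556

m₁ = c^(d_p) mod p: c ≡ 28 (mod 67), and 28^35 mod 67 = 20.
m₂ = c^(d_q) mod q: c ≡ 17 (mod 43), and 17^5 mod 43 = 40.
h = q_inv·(m₁ − m₂) mod p = 53·(20 − 40) mod 67 = 12.
m = m₂ + h·q = 40 + 12·43 = 556.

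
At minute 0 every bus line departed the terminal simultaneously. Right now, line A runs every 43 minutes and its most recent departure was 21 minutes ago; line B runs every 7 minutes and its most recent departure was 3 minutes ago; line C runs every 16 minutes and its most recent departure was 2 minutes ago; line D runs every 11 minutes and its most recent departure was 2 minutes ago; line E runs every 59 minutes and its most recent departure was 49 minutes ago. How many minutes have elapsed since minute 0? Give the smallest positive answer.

The moduli are pairwise coprime; N = 43·7·16·11·59 = 3125584.
N/43 = 72688; 72688 ≡ 18 (mod 43); 18·12 ≡ 1, so inverse 12.
N/7 = 446512; 446512 ≡ 3 (mod 7); 3·5 ≡ 1, so inverse 5.
N/16 = 195349; 195349 ≡ 5 (mod 16); 5·13 ≡ 1, so inverse 13.
N/11 = 284144; 284144 ≡ 3 (mod 11); 3·4 ≡ 1, so inverse 4.
N/59 = 52976; 52976 ≡ 53 (mod 59); 53·49 ≡ 1, so inverse 49.
t ≡ 21·72688·12 + 3·446512·5 + 2·195349·13 + 2·284144·4 + 49·52976·49 = 159562658.
159562658 mod 3125584 = 157874.

157874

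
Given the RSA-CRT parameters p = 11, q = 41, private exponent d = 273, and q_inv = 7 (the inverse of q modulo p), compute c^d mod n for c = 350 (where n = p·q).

179

d_p = d mod (p−1) = 273 mod 10 = 3; d_q = d mod (q−1) = 33.
m₁ = c^(d_p) mod p: c ≡ 9 (mod 11), and 9^3 mod 11 = 3.
m₂ = c^(d_q) mod q: c ≡ 22 (mod 41), and 22^33 mod 41 = 15.
h = q_inv·(m₁ − m₂) mod p = 7·(3 − 15) mod 11 = 4.
m = m₂ + h·q = 15 + 4·41 = 179.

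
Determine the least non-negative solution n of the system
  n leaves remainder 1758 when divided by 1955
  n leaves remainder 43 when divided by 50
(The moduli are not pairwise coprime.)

15443

Combine the congruences pairwise.
gcd(1955, 50) = 5 and 5 | (43 − 1758), so the pair is consistent; merging gives n ≡ 15443 (mod 19550), where 19550 = lcm(1955, 50).
The solution is unique modulo lcm(1955, 50) = 19550.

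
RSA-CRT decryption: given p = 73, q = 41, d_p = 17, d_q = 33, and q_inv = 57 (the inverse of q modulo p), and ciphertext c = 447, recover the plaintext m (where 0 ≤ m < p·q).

2109

m₁ = c^(d_p) mod p: c ≡ 9 (mod 73), and 9^17 mod 73 = 65.
m₂ = c^(d_q) mod q: c ≡ 37 (mod 41), and 37^33 mod 41 = 18.
h = q_inv·(m₁ − m₂) mod p = 57·(65 − 18) mod 73 = 51.
m = m₂ + h·q = 18 + 51·41 = 2109.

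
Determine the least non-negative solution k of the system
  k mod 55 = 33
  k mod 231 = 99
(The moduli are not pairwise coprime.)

gcd(55, 231) = 11 and 11 | (99 − 33), so the pair is consistent; merging gives k ≡ 1023 (mod 1155), where 1155 = lcm(55, 231).
The solution is unique modulo lcm(55, 231) = 1155.

1023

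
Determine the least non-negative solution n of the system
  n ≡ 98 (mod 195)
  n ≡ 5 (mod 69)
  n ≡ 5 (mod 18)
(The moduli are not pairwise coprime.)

Combine the congruences pairwise.
gcd(195, 69) = 3 and 3 | (5 − 98), so the pair is consistent; merging gives n ≡ 488 (mod 4485), where 4485 = lcm(195, 69).
gcd(4485, 18) = 3 and 3 | (5 − 488), so the pair is consistent; merging gives n ≡ 4973 (mod 26910), where 26910 = lcm(4485, 18).
The solution is unique modulo lcm(195, 69, 18) = 26910.

4973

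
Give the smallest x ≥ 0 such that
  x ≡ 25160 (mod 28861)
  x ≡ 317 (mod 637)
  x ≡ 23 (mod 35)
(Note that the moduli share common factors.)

gcd(28861, 637) = 49 and 49 | (317 − 25160), so the pair is consistent; merging gives x ≡ 25160 (mod 375193), where 375193 = lcm(28861, 637).
gcd(375193, 35) = 7 and 7 | (23 − 25160), so the pair is consistent; merging gives x ≡ 400353 (mod 1875965), where 1875965 = lcm(375193, 35).
The solution is unique modulo lcm(28861, 637, 35) = 1875965.

400353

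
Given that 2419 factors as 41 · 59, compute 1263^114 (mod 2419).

Mod 41: 1263 ≡ 33; by Fermat, exponent reduces to 114 mod 40 = 34; 33^34 ≡ 4 (mod 41).
Mod 59: 1263 ≡ 24; by Fermat, exponent reduces to 114 mod 58 = 56; 24^56 ≡ 21 (mod 59).
Combine by CRT: x ≡ 4 (mod 41), x ≡ 21 (mod 59) ⇒ x ≡ 906 (mod 2419).

906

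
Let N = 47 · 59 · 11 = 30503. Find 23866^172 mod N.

21598

Mod 47: 23866 ≡ 37; by Fermat, exponent reduces to 172 mod 46 = 34; 37^34 ≡ 25 (mod 47).
Mod 59: 23866 ≡ 30; by Fermat, exponent reduces to 172 mod 58 = 56; 30^56 ≡ 4 (mod 59).
Mod 11: 23866 ≡ 7; by Fermat, exponent reduces to 172 mod 10 = 2; 7^2 ≡ 5 (mod 11).
Combine by CRT: x ≡ 25 (mod 47), x ≡ 4 (mod 59), x ≡ 5 (mod 11) ⇒ x ≡ 21598 (mod 30503).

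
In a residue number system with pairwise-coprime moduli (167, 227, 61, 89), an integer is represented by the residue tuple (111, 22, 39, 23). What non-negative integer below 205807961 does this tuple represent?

The moduli are pairwise coprime; N = 167·227·61·89 = 205807961.
N/167 = 1232383; 1232383 ≡ 90 (mod 167); 90·13 ≡ 1, so inverse 13.
N/227 = 906643; 906643 ≡ 5 (mod 227); 5·91 ≡ 1, so inverse 91.
N/61 = 3373901; 3373901 ≡ 52 (mod 61); 52·27 ≡ 1, so inverse 27.
N/89 = 2312449; 2312449 ≡ 51 (mod 89); 51·7 ≡ 1, so inverse 7.
x ≡ 111·1232383·13 + 22·906643·91 + 39·3373901·27 + 23·2312449·7 = 7518449997.
7518449997 mod 205807961 = 109363401.

109363401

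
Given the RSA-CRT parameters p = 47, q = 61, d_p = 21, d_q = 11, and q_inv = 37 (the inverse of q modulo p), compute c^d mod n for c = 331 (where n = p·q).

59

m₁ = c^(d_p) mod p: c ≡ 2 (mod 47), and 2^21 mod 47 = 12.
m₂ = c^(d_q) mod q: c ≡ 26 (mod 61), and 26^11 mod 61 = 59.
h = q_inv·(m₁ − m₂) mod p = 37·(12 − 59) mod 47 = 0.
m = m₂ + h·q = 59 + 0·61 = 59.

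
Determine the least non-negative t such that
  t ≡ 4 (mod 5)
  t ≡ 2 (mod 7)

9

From t ≡ 4 (mod 5) write t = 4 + 5s. Substituting into t ≡ 2 (mod 7) gives 5s ≡ 5 (mod 7), and since 5⁻¹ ≡ 3 (mod 7), s ≡ 1. Hence t ≡ 4 + 5·1 = 9 (mod 35).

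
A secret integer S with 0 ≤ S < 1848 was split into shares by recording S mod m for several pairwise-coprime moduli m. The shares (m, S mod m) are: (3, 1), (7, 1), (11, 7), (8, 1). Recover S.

337

From S ≡ 1 (mod 3) write S = 1 + 3t. Substituting into S ≡ 1 (mod 7) gives 3t ≡ 0 (mod 7), and since 3⁻¹ ≡ 5 (mod 7), t ≡ 0. Hence S ≡ 1 + 3·0 = 1 (mod 21).
From S ≡ 1 (mod 21) write S = 1 + 21t. Substituting into S ≡ 7 (mod 11) gives 21t ≡ 6 (mod 11), and since 10⁻¹ ≡ 10 (mod 11), t ≡ 5. Hence S ≡ 1 + 21·5 = 106 (mod 231).
From S ≡ 106 (mod 231) write S = 106 + 231t. Substituting into S ≡ 1 (mod 8) gives 231t ≡ 7 (mod 8), and since 7⁻¹ ≡ 7 (mod 8), t ≡ 1. Hence S ≡ 106 + 231·1 = 337 (mod 1848).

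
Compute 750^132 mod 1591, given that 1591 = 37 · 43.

1000

Mod 37: 750 ≡ 10; by Fermat, exponent reduces to 132 mod 36 = 24; 10^24 ≡ 1 (mod 37).
Mod 43: 750 ≡ 19; by Fermat, exponent reduces to 132 mod 42 = 6; 19^6 ≡ 11 (mod 43).
Combine by CRT: x ≡ 1 (mod 37), x ≡ 11 (mod 43) ⇒ x ≡ 1000 (mod 1591).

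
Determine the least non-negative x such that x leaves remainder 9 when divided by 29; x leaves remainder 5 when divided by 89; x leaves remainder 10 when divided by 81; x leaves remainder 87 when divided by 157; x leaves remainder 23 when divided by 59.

1879252093

The moduli are pairwise coprime; N = 29·89·81·157·59 = 1936532043.
N/29 = 66776967; 66776967 ≡ 1 (mod 29), inverse 1.
N/89 = 21758787; 21758787 ≡ 67 (mod 89); 67·4 ≡ 1, so inverse 4.
N/81 = 23907803; 23907803 ≡ 5 (mod 81); 5·65 ≡ 1, so inverse 65.
N/157 = 12334599; 12334599 ≡ 51 (mod 157); 51·117 ≡ 1, so inverse 117.
N/59 = 32822577; 32822577 ≡ 51 (mod 59); 51·22 ≡ 1, so inverse 22.
x ≡ 9·66776967·1 + 5·21758787·4 + 10·23907803·65 + 87·12334599·117 + 23·32822577·22 = 158738347576.
158738347576 mod 1936532043 = 1879252093.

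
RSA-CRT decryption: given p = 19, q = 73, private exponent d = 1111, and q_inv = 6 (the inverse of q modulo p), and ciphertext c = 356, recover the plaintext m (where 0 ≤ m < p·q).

d_p = d mod (p−1) = 1111 mod 18 = 13; d_q = d mod (q−1) = 31.
m₁ = c^(d_p) mod p: c ≡ 14 (mod 19), and 14^13 mod 19 = 2.
m₂ = c^(d_q) mod q: c ≡ 64 (mod 73), and 64^31 mod 73 = 64.
h = q_inv·(m₁ − m₂) mod p = 6·(2 − 64) mod 19 = 8.
m = m₂ + h·q = 64 + 8·73 = 648.

648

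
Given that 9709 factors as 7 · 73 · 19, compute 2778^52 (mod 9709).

Mod 7: 2778 ≡ 6; by Fermat, exponent reduces to 52 mod 6 = 4; 6^4 ≡ 1 (mod 7).
Mod 73: 2778 ≡ 4; 4^52 ≡ 32 (mod 73).
Mod 19: 2778 ≡ 4; by Fermat, exponent reduces to 52 mod 18 = 16; 4^16 ≡ 6 (mod 19).
Combine by CRT: x ≡ 1 (mod 7), x ≡ 32 (mod 73), x ≡ 6 (mod 19) ⇒ x ≡ 2514 (mod 9709).

2514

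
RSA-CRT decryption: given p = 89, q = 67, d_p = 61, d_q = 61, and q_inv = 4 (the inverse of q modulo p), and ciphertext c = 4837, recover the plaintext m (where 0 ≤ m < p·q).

2195

m₁ = c^(d_p) mod p: c ≡ 31 (mod 89), and 31^61 mod 89 = 59.
m₂ = c^(d_q) mod q: c ≡ 13 (mod 67), and 13^61 mod 67 = 51.
h = q_inv·(m₁ − m₂) mod p = 4·(59 − 51) mod 89 = 32.
m = m₂ + h·q = 51 + 32·67 = 2195.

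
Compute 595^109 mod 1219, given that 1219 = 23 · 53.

Mod 23: 595 ≡ 20; by Fermat, exponent reduces to 109 mod 22 = 21; 20^21 ≡ 15 (mod 23).
Mod 53: 595 ≡ 12; by Fermat, exponent reduces to 109 mod 52 = 5; 12^5 ≡ 50 (mod 53).
Combine by CRT: x ≡ 15 (mod 23), x ≡ 50 (mod 53) ⇒ x ≡ 1004 (mod 1219).

1004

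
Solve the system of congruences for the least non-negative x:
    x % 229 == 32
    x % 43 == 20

From x ≡ 32 (mod 229) write x = 32 + 229t. Substituting into x ≡ 20 (mod 43) gives 229t ≡ 31 (mod 43), and since 14⁻¹ ≡ 40 (mod 43), t ≡ 36. Hence x ≡ 32 + 229·36 = 8276 (mod 9847).

8276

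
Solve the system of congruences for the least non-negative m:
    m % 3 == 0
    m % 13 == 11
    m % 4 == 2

Combine the congruences pairwise.
From m ≡ 0 (mod 3) write m = 0 + 3t. Substituting into m ≡ 11 (mod 13) gives 3t ≡ 11 (mod 13), and since 3⁻¹ ≡ 9 (mod 13), t ≡ 8. Hence m ≡ 0 + 3·8 = 24 (mod 39).
From m ≡ 24 (mod 39) write m = 24 + 39t. Substituting into m ≡ 2 (mod 4) gives 39t ≡ 2 (mod 4), and since 3⁻¹ ≡ 3 (mod 4), t ≡ 2. Hence m ≡ 24 + 39·2 = 102 (mod 156).

102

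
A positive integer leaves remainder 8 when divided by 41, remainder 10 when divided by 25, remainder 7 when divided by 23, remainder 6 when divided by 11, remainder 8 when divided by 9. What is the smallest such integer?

67535

Combine the congruences pairwise.
From N ≡ 8 (mod 41) write N = 8 + 41t. Substituting into N ≡ 10 (mod 25) gives 41t ≡ 2 (mod 25), and since 16⁻¹ ≡ 11 (mod 25), t ≡ 22. Hence N ≡ 8 + 41·22 = 910 (mod 1025).
From N ≡ 910 (mod 1025) write N = 910 + 1025t. Substituting into N ≡ 7 (mod 23) gives 1025t ≡ 17 (mod 23), and since 13⁻¹ ≡ 16 (mod 23), t ≡ 19. Hence N ≡ 910 + 1025·19 = 20385 (mod 23575).
From N ≡ 20385 (mod 23575) write N = 20385 + 23575t. Substituting into N ≡ 6 (mod 11) gives 23575t ≡ 4 (mod 11), and since 2⁻¹ ≡ 6 (mod 11), t ≡ 2. Hence N ≡ 20385 + 23575·2 = 67535 (mod 259325).
From N ≡ 67535 (mod 259325) write N = 67535 + 259325t. Substituting into N ≡ 8 (mod 9) gives 259325t ≡ 0 (mod 9), and since 8⁻¹ ≡ 8 (mod 9), t ≡ 0. Hence N ≡ 67535 + 259325·0 = 67535 (mod 2333925).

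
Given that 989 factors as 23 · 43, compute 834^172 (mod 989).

187

Mod 23: 834 ≡ 6; by Fermat, exponent reduces to 172 mod 22 = 18; 6^18 ≡ 3 (mod 23).
Mod 43: 834 ≡ 17; by Fermat, exponent reduces to 172 mod 42 = 4; 17^4 ≡ 15 (mod 43).
Combine by CRT: x ≡ 3 (mod 23), x ≡ 15 (mod 43) ⇒ x ≡ 187 (mod 989).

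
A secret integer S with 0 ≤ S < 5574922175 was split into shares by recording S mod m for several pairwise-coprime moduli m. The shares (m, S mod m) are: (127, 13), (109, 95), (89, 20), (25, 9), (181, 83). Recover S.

4276178659

From S ≡ 13 (mod 127) write S = 13 + 127t. Substituting into S ≡ 95 (mod 109) gives 127t ≡ 82 (mod 109), and since 18⁻¹ ≡ 103 (mod 109), t ≡ 53. Hence S ≡ 13 + 127·53 = 6744 (mod 13843).
From S ≡ 6744 (mod 13843) write S = 6744 + 13843t. Substituting into S ≡ 20 (mod 89) gives 13843t ≡ 40 (mod 89), and since 48⁻¹ ≡ 13 (mod 89), t ≡ 75. Hence S ≡ 6744 + 13843·75 = 1044969 (mod 1232027).
From S ≡ 1044969 (mod 1232027) write S = 1044969 + 1232027t. Substituting into S ≡ 9 (mod 25) gives 1232027t ≡ 15 (mod 25), and since 2⁻¹ ≡ 13 (mod 25), t ≡ 20. Hence S ≡ 1044969 + 1232027·20 = 25685509 (mod 30800675).
From S ≡ 25685509 (mod 30800675) write S = 25685509 + 30800675t. Substituting into S ≡ 83 (mod 181) gives 30800675t ≡ 103 (mod 181), and since 86⁻¹ ≡ 40 (mod 181), t ≡ 138. Hence S ≡ 25685509 + 30800675·138 = 4276178659 (mod 5574922175).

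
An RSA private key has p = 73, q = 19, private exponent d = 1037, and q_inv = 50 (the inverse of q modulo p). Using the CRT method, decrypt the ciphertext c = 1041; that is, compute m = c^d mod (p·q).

d_p = d mod (p−1) = 1037 mod 72 = 29; d_q = d mod (q−1) = 11.
m₁ = c^(d_p) mod p: c ≡ 19 (mod 73), and 19^29 mod 73 = 38.
m₂ = c^(d_q) mod q: c ≡ 15 (mod 19), and 15^11 mod 19 = 3.
h = q_inv·(m₁ − m₂) mod p = 50·(38 − 3) mod 73 = 71.
m = m₂ + h·q = 3 + 71·19 = 1352.

1352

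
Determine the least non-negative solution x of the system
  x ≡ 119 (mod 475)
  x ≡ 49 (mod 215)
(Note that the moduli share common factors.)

3919

gcd(475, 215) = 5 and 5 | (49 − 119), so the pair is consistent; merging gives x ≡ 3919 (mod 20425), where 20425 = lcm(475, 215).
The solution is unique modulo lcm(475, 215) = 20425.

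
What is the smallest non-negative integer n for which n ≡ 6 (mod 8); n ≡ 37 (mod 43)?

166

Combine the congruences pairwise.
From n ≡ 6 (mod 8) write n = 6 + 8t. Substituting into n ≡ 37 (mod 43) gives 8t ≡ 31 (mod 43), and since 8⁻¹ ≡ 27 (mod 43), t ≡ 20. Hence n ≡ 6 + 8·20 = 166 (mod 344).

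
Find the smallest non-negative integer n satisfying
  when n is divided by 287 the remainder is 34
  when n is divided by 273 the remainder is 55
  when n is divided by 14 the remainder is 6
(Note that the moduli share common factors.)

gcd(287, 273) = 7 and 7 | (55 − 34), so the pair is consistent; merging gives n ≡ 6061 (mod 11193), where 11193 = lcm(287, 273).
gcd(11193, 14) = 7 and 7 | (6 − 6061), so the pair is consistent; merging gives n ≡ 17254 (mod 22386), where 22386 = lcm(11193, 14).
The solution is unique modulo lcm(287, 273, 14) = 22386.

17254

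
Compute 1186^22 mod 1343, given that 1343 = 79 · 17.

Mod 79: 1186 ≡ 1; 1^22 ≡ 1 (mod 79).
Mod 17: 1186 ≡ 13; by Fermat, exponent reduces to 22 mod 16 = 6; 13^6 ≡ 16 (mod 17).
Combine by CRT: x ≡ 1 (mod 79), x ≡ 16 (mod 17) ⇒ x ≡ 475 (mod 1343).

475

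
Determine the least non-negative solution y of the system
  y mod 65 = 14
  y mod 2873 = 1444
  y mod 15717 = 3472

647869

gcd(65, 2873) = 13 and 13 | (1444 − 14), so the pair is consistent; merging gives y ≡ 1444 (mod 14365), where 14365 = lcm(65, 2873).
gcd(14365, 15717) = 169 and 169 | (3472 − 1444), so the pair is consistent; merging gives y ≡ 647869 (mod 1335945), where 1335945 = lcm(14365, 15717).
The solution is unique modulo lcm(65, 2873, 15717) = 1335945.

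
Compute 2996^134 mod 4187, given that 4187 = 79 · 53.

1605

Mod 79: 2996 ≡ 73; by Fermat, exponent reduces to 134 mod 78 = 56; 73^56 ≡ 25 (mod 79).
Mod 53: 2996 ≡ 28; by Fermat, exponent reduces to 134 mod 52 = 30; 28^30 ≡ 15 (mod 53).
Combine by CRT: x ≡ 25 (mod 79), x ≡ 15 (mod 53) ⇒ x ≡ 1605 (mod 4187).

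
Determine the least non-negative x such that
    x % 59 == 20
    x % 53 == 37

From x ≡ 20 (mod 59) write x = 20 + 59t. Substituting into x ≡ 37 (mod 53) gives 59t ≡ 17 (mod 53), and since 6⁻¹ ≡ 9 (mod 53), t ≡ 47. Hence x ≡ 20 + 59·47 = 2793 (mod 3127).

2793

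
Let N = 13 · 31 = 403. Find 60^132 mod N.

Mod 13: 60 ≡ 8; since 12 | 132, by Fermat 8^132 ≡ 1 (mod 13).
Mod 31: 60 ≡ 29; by Fermat, exponent reduces to 132 mod 30 = 12; 29^12 ≡ 4 (mod 31).
Combine by CRT: x ≡ 1 (mod 13), x ≡ 4 (mod 31) ⇒ x ≡ 66 (mod 403).

66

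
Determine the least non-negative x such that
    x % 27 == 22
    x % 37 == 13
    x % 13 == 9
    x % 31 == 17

201145

Combine the congruences pairwise.
From x ≡ 22 (mod 27) write x = 22 + 27t. Substituting into x ≡ 13 (mod 37) gives 27t ≡ 28 (mod 37), and since 27⁻¹ ≡ 11 (mod 37), t ≡ 12. Hence x ≡ 22 + 27·12 = 346 (mod 999).
From x ≡ 346 (mod 999) write x = 346 + 999t. Substituting into x ≡ 9 (mod 13) gives 999t ≡ 1 (mod 13), and since 11⁻¹ ≡ 6 (mod 13), t ≡ 6. Hence x ≡ 346 + 999·6 = 6340 (mod 12987).
From x ≡ 6340 (mod 12987) write x = 6340 + 12987t. Substituting into x ≡ 17 (mod 31) gives 12987t ≡ 1 (mod 31), and since 29⁻¹ ≡ 15 (mod 31), t ≡ 15. Hence x ≡ 6340 + 12987·15 = 201145 (mod 402597).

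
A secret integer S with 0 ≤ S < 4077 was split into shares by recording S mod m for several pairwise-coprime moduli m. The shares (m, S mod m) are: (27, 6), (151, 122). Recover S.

Combine the congruences pairwise.
From S ≡ 6 (mod 27) write S = 6 + 27t. Substituting into S ≡ 122 (mod 151) gives 27t ≡ 116 (mod 151), and since 27⁻¹ ≡ 28 (mod 151), t ≡ 77. Hence S ≡ 6 + 27·77 = 2085 (mod 4077).

2085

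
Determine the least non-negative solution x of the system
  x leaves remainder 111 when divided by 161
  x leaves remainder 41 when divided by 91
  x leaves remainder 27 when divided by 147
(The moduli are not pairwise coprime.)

39717

gcd(161, 91) = 7 and 7 | (41 − 111), so the pair is consistent; merging gives x ≡ 2043 (mod 2093), where 2093 = lcm(161, 91).
gcd(2093, 147) = 7 and 7 | (27 − 2043), so the pair is consistent; merging gives x ≡ 39717 (mod 43953), where 43953 = lcm(2093, 147).
The solution is unique modulo lcm(161, 91, 147) = 43953.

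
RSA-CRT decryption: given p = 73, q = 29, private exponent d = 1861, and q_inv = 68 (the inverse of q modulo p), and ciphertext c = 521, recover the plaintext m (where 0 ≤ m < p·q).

d_p = d mod (p−1) = 1861 mod 72 = 61; d_q = d mod (q−1) = 13.
m₁ = c^(d_p) mod p: c ≡ 10 (mod 73), and 10^61 mod 73 = 63.
m₂ = c^(d_q) mod q: c ≡ 28 (mod 29), and 28^13 mod 29 = 28.
h = q_inv·(m₁ − m₂) mod p = 68·(63 − 28) mod 73 = 44.
m = m₂ + h·q = 28 + 44·29 = 1304.

1304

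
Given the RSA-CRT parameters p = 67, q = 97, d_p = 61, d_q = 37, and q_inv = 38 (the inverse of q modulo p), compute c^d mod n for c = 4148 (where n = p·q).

1926

m₁ = c^(d_p) mod p: c ≡ 61 (mod 67), and 61^61 mod 67 = 50.
m₂ = c^(d_q) mod q: c ≡ 74 (mod 97), and 74^37 mod 97 = 83.
h = q_inv·(m₁ − m₂) mod p = 38·(50 − 83) mod 67 = 19.
m = m₂ + h·q = 83 + 19·97 = 1926.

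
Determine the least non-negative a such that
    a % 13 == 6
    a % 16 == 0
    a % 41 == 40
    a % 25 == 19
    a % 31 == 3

Combine the congruences pairwise.
From a ≡ 6 (mod 13) write a = 6 + 13t. Substituting into a ≡ 0 (mod 16) gives 13t ≡ 10 (mod 16), and since 13⁻¹ ≡ 5 (mod 16), t ≡ 2. Hence a ≡ 6 + 13·2 = 32 (mod 208).
From a ≡ 32 (mod 208) write a = 32 + 208t. Substituting into a ≡ 40 (mod 41) gives 208t ≡ 8 (mod 41), and since 3⁻¹ ≡ 14 (mod 41), t ≡ 30. Hence a ≡ 32 + 208·30 = 6272 (mod 8528).
From a ≡ 6272 (mod 8528) write a = 6272 + 8528t. Substituting into a ≡ 19 (mod 25) gives 8528t ≡ 22 (mod 25), and since 3⁻¹ ≡ 17 (mod 25), t ≡ 24. Hence a ≡ 6272 + 8528·24 = 210944 (mod 213200).
From a ≡ 210944 (mod 213200) write a = 210944 + 213200t. Substituting into a ≡ 3 (mod 31) gives 213200t ≡ 14 (mod 31), and since 13⁻¹ ≡ 12 (mod 31), t ≡ 13. Hence a ≡ 210944 + 213200·13 = 2982544 (mod 6609200).

2982544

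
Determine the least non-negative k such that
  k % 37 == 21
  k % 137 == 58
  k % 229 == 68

The moduli are pairwise coprime; N = 37·137·229 = 1160801.
N/37 = 31373; 31373 ≡ 34 (mod 37); 34·12 ≡ 1, so inverse 12.
N/137 = 8473; 8473 ≡ 116 (mod 137); 116·13 ≡ 1, so inverse 13.
N/229 = 5069; 5069 ≡ 31 (mod 229); 31·133 ≡ 1, so inverse 133.
k ≡ 21·31373·12 + 58·8473·13 + 68·5069·133 = 60138674.
60138674 mod 1160801 = 937823.

937823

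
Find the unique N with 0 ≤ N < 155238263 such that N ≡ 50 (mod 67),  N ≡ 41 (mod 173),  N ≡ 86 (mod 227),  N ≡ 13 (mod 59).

From N ≡ 50 (mod 67) write N = 50 + 67t. Substituting into N ≡ 41 (mod 173) gives 67t ≡ 164 (mod 173), and since 67⁻¹ ≡ 31 (mod 173), t ≡ 67. Hence N ≡ 50 + 67·67 = 4539 (mod 11591).
From N ≡ 4539 (mod 11591) write N = 4539 + 11591t. Substituting into N ≡ 86 (mod 227) gives 11591t ≡ 87 (mod 227), and since 14⁻¹ ≡ 146 (mod 227), t ≡ 217. Hence N ≡ 4539 + 11591·217 = 2519786 (mod 2631157).
From N ≡ 2519786 (mod 2631157) write N = 2519786 + 2631157t. Substituting into N ≡ 13 (mod 59) gives 2631157t ≡ 58 (mod 59), and since 52⁻¹ ≡ 42 (mod 59), t ≡ 17. Hence N ≡ 2519786 + 2631157·17 = 47249455 (mod 155238263).

47249455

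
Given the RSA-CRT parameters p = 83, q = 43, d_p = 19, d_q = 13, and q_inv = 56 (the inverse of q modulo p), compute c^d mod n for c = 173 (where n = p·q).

m₁ = c^(d_p) mod p: c ≡ 7 (mod 83), and 7^19 mod 83 = 63.
m₂ = c^(d_q) mod q: c ≡ 1 (mod 43), and 1^13 mod 43 = 1.
h = q_inv·(m₁ − m₂) mod p = 56·(63 − 1) mod 83 = 69.
m = m₂ + h·q = 1 + 69·43 = 2968.

2968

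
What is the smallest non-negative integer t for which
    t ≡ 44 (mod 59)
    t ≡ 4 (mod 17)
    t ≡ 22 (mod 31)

21815

The moduli are pairwise coprime; N = 59·17·31 = 31093.
N/59 = 527; 527 ≡ 55 (mod 59); 55·44 ≡ 1, so inverse 44.
N/17 = 1829; 1829 ≡ 10 (mod 17); 10·12 ≡ 1, so inverse 12.
N/31 = 1003; 1003 ≡ 11 (mod 31); 11·17 ≡ 1, so inverse 17.
t ≡ 44·527·44 + 4·1829·12 + 22·1003·17 = 1483186.
1483186 mod 31093 = 21815.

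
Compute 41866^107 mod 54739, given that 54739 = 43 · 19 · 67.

Mod 43: 41866 ≡ 27; by Fermat, exponent reduces to 107 mod 42 = 23; 27^23 ≡ 2 (mod 43).
Mod 19: 41866 ≡ 9; by Fermat, exponent reduces to 107 mod 18 = 17; 9^17 ≡ 17 (mod 19).
Mod 67: 41866 ≡ 58; by Fermat, exponent reduces to 107 mod 66 = 41; 58^41 ≡ 42 (mod 67).
Combine by CRT: x ≡ 2 (mod 43), x ≡ 17 (mod 19), x ≡ 42 (mod 67) ⇒ x ≡ 45066 (mod 54739).

45066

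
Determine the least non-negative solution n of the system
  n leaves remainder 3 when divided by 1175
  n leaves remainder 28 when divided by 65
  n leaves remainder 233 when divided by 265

189178

Combine the congruences pairwise.
gcd(1175, 65) = 5 and 5 | (28 − 3), so the pair is consistent; merging gives n ≡ 5878 (mod 15275), where 15275 = lcm(1175, 65).
gcd(15275, 265) = 5 and 5 | (233 − 5878), so the pair is consistent; merging gives n ≡ 189178 (mod 809575), where 809575 = lcm(15275, 265).
The solution is unique modulo lcm(1175, 65, 265) = 809575.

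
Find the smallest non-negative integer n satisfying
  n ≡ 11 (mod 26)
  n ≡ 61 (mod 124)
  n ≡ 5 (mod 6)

557

gcd(26, 124) = 2 and 2 | (61 − 11), so the pair is consistent; merging gives n ≡ 557 (mod 1612), where 1612 = lcm(26, 124).
gcd(1612, 6) = 2 and 2 | (5 − 557), so the pair is consistent; merging gives n ≡ 557 (mod 4836), where 4836 = lcm(1612, 6).
The solution is unique modulo lcm(26, 124, 6) = 4836.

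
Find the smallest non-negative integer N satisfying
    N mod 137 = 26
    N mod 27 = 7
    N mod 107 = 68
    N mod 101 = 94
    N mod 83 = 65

2298015421

Combine the congruences pairwise.
From N ≡ 26 (mod 137) write N = 26 + 137t. Substituting into N ≡ 7 (mod 27) gives 137t ≡ 8 (mod 27), and since 2⁻¹ ≡ 14 (mod 27), t ≡ 4. Hence N ≡ 26 + 137·4 = 574 (mod 3699).
From N ≡ 574 (mod 3699) write N = 574 + 3699t. Substituting into N ≡ 68 (mod 107) gives 3699t ≡ 29 (mod 107), and since 61⁻¹ ≡ 100 (mod 107), t ≡ 11. Hence N ≡ 574 + 3699·11 = 41263 (mod 395793).
From N ≡ 41263 (mod 395793) write N = 41263 + 395793t. Substituting into N ≡ 94 (mod 101) gives 395793t ≡ 39 (mod 101), and since 75⁻¹ ≡ 66 (mod 101), t ≡ 49. Hence N ≡ 41263 + 395793·49 = 19435120 (mod 39975093).
From N ≡ 19435120 (mod 39975093) write N = 19435120 + 39975093t. Substituting into N ≡ 65 (mod 83) gives 39975093t ≡ 59 (mod 83), and since 52⁻¹ ≡ 8 (mod 83), t ≡ 57. Hence N ≡ 19435120 + 39975093·57 = 2298015421 (mod 3317932719).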